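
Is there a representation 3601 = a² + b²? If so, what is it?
1² + 60² (a=1, b=60)

Factorization: 3601 = 13 × 277
By Fermat: n is sum of two squares iff every prime p ≡ 3 (mod 4) appears to even power.
All primes ≡ 3 (mod 4) appear to even power.
Search a = 0, 1, 2, … for 3601 - a² a perfect square: first hit at a = 1: 3601 - 1 = 3600 = 60².
3601 = 1² + 60² = 1 + 3600 ✓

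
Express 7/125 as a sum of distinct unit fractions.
1/18 + 1/2250

Greedy algorithm:
7/125: ceiling(125/7) = 18, use 1/18
1/2250: ceiling(2250/1) = 2250, use 1/2250
Result: 7/125 = 1/18 + 1/2250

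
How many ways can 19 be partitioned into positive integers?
490

p(n) counts ways to write n as a sum of positive integers (order ignored).
Euler's pentagonal recurrence: p(k) = p(k-1) + p(k-2) - p(k-5) - p(k-7) + p(k-12) + p(k-15) - ... (offsets j(3j∓1)/2, signs ++--, p(0)=1, p(<0)=0).
DP table for k = 0..18: p(0)=1, p(1)=1, p(2)=2, p(3)=3, p(4)=5, p(5)=7, p(6)=11, p(7)=15, p(8)=22, p(9)=30, p(10)=42, p(11)=56, p(12)=77, p(13)=101, p(14)=135, p(15)=176, p(16)=231, p(17)=297, p(18)=385.
Final step: p(19) = p(18) + p(17) - p(14) - p(12) + p(7) + p(4)
= 385 + 297 - 135 - 77 + 15 + 5
= 490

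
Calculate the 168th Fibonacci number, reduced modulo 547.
161

Matrix identity: Q^n = [[F_(n+1), F_n], [F_n, F_(n-1)]] with Q = [[1,1],[1,0]].
n = 168 = 10101000₂. Square-and-multiply, entries mod 547:
Q^1 = [[1,1],[1,0]]
Q^2 = (Q^1)² = [[2,1],[1,1]]
Q^5 = (Q^2)²·Q = [[8,5],[5,3]]
Q^10 = (Q^5)² = [[89,55],[55,34]]
Q^21 = (Q^10)²·Q = [[207,6],[6,201]]
Q^42 = (Q^21)² = [[219,260],[260,506]]
Q^84 = (Q^42)² = [[144,332],[332,359]]
Q^168 = (Q^84)² = [[227,161],[161,66]]
F_168 mod 547 = Q^168[0][1] = 161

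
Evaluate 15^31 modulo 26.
11

Repeated squaring. Binary of 31 = 11111.
15^1 ≡ 15 (mod 26); 15^2 ≡ 17 (mod 26); 15^4 ≡ 3 (mod 26); 15^8 ≡ 9 (mod 26); 15^16 ≡ 3 (mod 26)
15^31 = 15^1 × 15^2 × 15^4 × 15^8 × 15^16 ≡ 11 (mod 26)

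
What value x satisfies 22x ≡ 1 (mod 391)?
160

gcd(22, 391) = 1, so the inverse exists.
Extended Euclidean algorithm on (391, 22):
391 = 17 × 22 + 17  ⟹  17 = (1)·391 + (-17)·22
22 = 1 × 17 + 5  ⟹  5 = (-1)·391 + (18)·22
17 = 3 × 5 + 2  ⟹  2 = (4)·391 + (-71)·22
5 = 2 × 2 + 1  ⟹  1 = (-9)·391 + (160)·22
So (160)·22 ≡ 1 (mod 391), i.e. 22^(-1) ≡ 160 (mod 391).
Check: 22 × 160 = 3520 ≡ 1 (mod 391)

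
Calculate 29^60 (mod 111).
1

Repeated squaring. Binary of 60 = 111100.
29^1 ≡ 29 (mod 111); 29^2 ≡ 64 (mod 111); 29^4 ≡ 100 (mod 111); 29^8 ≡ 10 (mod 111); 29^16 ≡ 100 (mod 111); 29^32 ≡ 10 (mod 111)
29^60 = 29^4 × 29^8 × 29^16 × 29^32 ≡ 1 (mod 111)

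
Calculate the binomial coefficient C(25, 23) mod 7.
6

Using Lucas' theorem:
Write n=25 and k=23 in base 7:
n in base 7: [3, 4]
k in base 7: [3, 2]
C(25,23) mod 7 = ∏ C(n_i, k_i) mod 7
Digit binomials (mod 7): C(3,3) = 1; C(4,2) = 6
Product: 1 × 6 = 6 ≡ 6 (mod 7)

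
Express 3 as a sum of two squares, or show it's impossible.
Not possible

Factorization: 3 = 3
By Fermat: n is sum of two squares iff every prime p ≡ 3 (mod 4) appears to even power.
Prime(s) ≡ 3 (mod 4) with odd exponent: [(3, 1)]
Therefore 3 cannot be expressed as a² + b².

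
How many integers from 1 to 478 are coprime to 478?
238

478 = 2 × 239
φ(n) = n × ∏(1 - 1/p) for each prime p dividing n
φ(478) = 478 × (1 - 1/2) × (1 - 1/239) = 238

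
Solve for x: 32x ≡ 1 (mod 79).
42

gcd(32, 79) = 1, so the inverse exists.
Extended Euclidean algorithm on (79, 32):
79 = 2 × 32 + 15  ⟹  15 = (1)·79 + (-2)·32
32 = 2 × 15 + 2  ⟹  2 = (-2)·79 + (5)·32
15 = 7 × 2 + 1  ⟹  1 = (15)·79 + (-37)·32
So (-37)·32 ≡ 1 (mod 79), i.e. 32^(-1) ≡ -37 ≡ 42 (mod 79).
Check: 32 × 42 = 1344 ≡ 1 (mod 79)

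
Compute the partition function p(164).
156919475295

p(n) counts ways to write n as a sum of positive integers (order ignored).
Euler's pentagonal recurrence: p(k) = p(k-1) + p(k-2) - p(k-5) - p(k-7) + p(k-12) + p(k-15) - ... (offsets j(3j∓1)/2, signs ++--, p(0)=1, p(<0)=0).
DP table for k = 0..163: p(0)=1, p(1)=1, p(2)=2, p(3)=3, p(4)=5, p(5)=7, p(6)=11, p(7)=15, p(8)=22, p(9)=30, p(10)=42, p(11)=56, p(12)=77, p(13)=101, p(14)=135, p(15)=176, p(16)=231, p(17)=297, p(18)=385, p(19)=490, p(20)=627, p(21)=792, p(22)=1002, p(23)=1255, p(24)=1575, p(25)=1958, p(26)=2436, p(27)=3010, p(28)=3718, p(29)=4565, p(30)=5604, p(31)=6842, p(32)=8349, p(33)=10143, p(34)=12310, p(35)=14883, p(36)=17977, p(37)=21637, p(38)=26015, p(39)=31185, p(40)=37338, p(41)=44583, p(42)=53174, p(43)=63261, p(44)=75175, p(45)=89134, p(46)=105558, p(47)=124754, p(48)=147273, p(49)=173525, p(50)=204226, p(51)=239943, p(52)=281589, p(53)=329931, p(54)=386155, p(55)=451276, p(56)=526823, p(57)=614154, p(58)=715220, p(59)=831820, p(60)=966467, p(61)=1121505, p(62)=1300156, p(63)=1505499, p(64)=1741630, p(65)=2012558, p(66)=2323520, p(67)=2679689, p(68)=3087735, p(69)=3554345, p(70)=4087968, p(71)=4697205, p(72)=5392783, p(73)=6185689, p(74)=7089500, p(75)=8118264, p(76)=9289091, p(77)=10619863, p(78)=12132164, p(79)=13848650, p(80)=15796476, p(81)=18004327, p(82)=20506255, p(83)=23338469, p(84)=26543660, p(85)=30167357, p(86)=34262962, p(87)=38887673, p(88)=44108109, p(89)=49995925, p(90)=56634173, p(91)=64112359, p(92)=72533807, p(93)=82010177, p(94)=92669720, p(95)=104651419, p(96)=118114304, p(97)=133230930, p(98)=150198136, p(99)=169229875, p(100)=190569292, p(101)=214481126, p(102)=241265379, p(103)=271248950, p(104)=304801365, p(105)=342325709, p(106)=384276336, p(107)=431149389, p(108)=483502844, p(109)=541946240, p(110)=607163746, p(111)=679903203, p(112)=761002156, p(113)=851376628, p(114)=952050665, p(115)=1064144451, p(116)=1188908248, p(117)=1327710076, p(118)=1482074143, p(119)=1653668665, p(120)=1844349560, p(121)=2056148051, p(122)=2291320912, p(123)=2552338241, p(124)=2841940500, p(125)=3163127352, p(126)=3519222692, p(127)=3913864295, p(128)=4351078600, p(129)=4835271870, p(130)=5371315400, p(131)=5964539504, p(132)=6620830889, p(133)=7346629512, p(134)=8149040695, p(135)=9035836076, p(136)=10015581680, p(137)=11097645016, p(138)=12292341831, p(139)=13610949895, p(140)=15065878135, p(141)=16670689208, p(142)=18440293320, p(143)=20390982757, p(144)=22540654445, p(145)=24908858009, p(146)=27517052599, p(147)=30388671978, p(148)=33549419497, p(149)=37027355200, p(150)=40853235313, p(151)=45060624582, p(152)=49686288421, p(153)=54770336324, p(154)=60356673280, p(155)=66493182097, p(156)=73232243759, p(157)=80630964769, p(158)=88751778802, p(159)=97662728555, p(160)=107438159466, p(161)=118159068427, p(162)=129913904637, p(163)=142798995930.
Final step: p(164) = p(163) + p(162) - p(159) - p(157) + p(152) + p(149) - p(142) - p(138) + p(129) + p(124) - p(113) - p(107) + p(94) + p(87) - p(72) - p(64) + p(47) + p(38) - p(19) - p(9)
= 142798995930 + 129913904637 - 97662728555 - 80630964769 + 49686288421 + 37027355200 - 18440293320 - 12292341831 + 4835271870 + 2841940500 - 851376628 - 431149389 + 92669720 + 38887673 - 5392783 - 1741630 + 124754 + 26015 - 490 - 30
= 156919475295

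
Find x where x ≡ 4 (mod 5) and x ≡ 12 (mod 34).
114

Using Chinese Remainder Theorem:
M = 5 × 34 = 170
M1 = 34, M2 = 5
y1 = 34^(-1) mod 5 = 4
y2 = 5^(-1) mod 34 = 7
x = (4×34×4 + 12×5×7) mod 170 = 114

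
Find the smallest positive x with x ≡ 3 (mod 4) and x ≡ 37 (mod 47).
131

Using Chinese Remainder Theorem:
M = 4 × 47 = 188
M1 = 47, M2 = 4
y1 = 47^(-1) mod 4 = 3
y2 = 4^(-1) mod 47 = 12
x = (3×47×3 + 37×4×12) mod 188 = 131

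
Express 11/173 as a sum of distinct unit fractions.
1/16 + 1/923 + 1/2554864

Greedy algorithm:
11/173: ceiling(173/11) = 16, use 1/16
3/2768: ceiling(2768/3) = 923, use 1/923
1/2554864: ceiling(2554864/1) = 2554864, use 1/2554864
Result: 11/173 = 1/16 + 1/923 + 1/2554864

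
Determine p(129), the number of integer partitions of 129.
4835271870

p(n) counts ways to write n as a sum of positive integers (order ignored).
Euler's pentagonal recurrence: p(k) = p(k-1) + p(k-2) - p(k-5) - p(k-7) + p(k-12) + p(k-15) - ... (offsets j(3j∓1)/2, signs ++--, p(0)=1, p(<0)=0).
DP table for k = 0..128: p(0)=1, p(1)=1, p(2)=2, p(3)=3, p(4)=5, p(5)=7, p(6)=11, p(7)=15, p(8)=22, p(9)=30, p(10)=42, p(11)=56, p(12)=77, p(13)=101, p(14)=135, p(15)=176, p(16)=231, p(17)=297, p(18)=385, p(19)=490, p(20)=627, p(21)=792, p(22)=1002, p(23)=1255, p(24)=1575, p(25)=1958, p(26)=2436, p(27)=3010, p(28)=3718, p(29)=4565, p(30)=5604, p(31)=6842, p(32)=8349, p(33)=10143, p(34)=12310, p(35)=14883, p(36)=17977, p(37)=21637, p(38)=26015, p(39)=31185, p(40)=37338, p(41)=44583, p(42)=53174, p(43)=63261, p(44)=75175, p(45)=89134, p(46)=105558, p(47)=124754, p(48)=147273, p(49)=173525, p(50)=204226, p(51)=239943, p(52)=281589, p(53)=329931, p(54)=386155, p(55)=451276, p(56)=526823, p(57)=614154, p(58)=715220, p(59)=831820, p(60)=966467, p(61)=1121505, p(62)=1300156, p(63)=1505499, p(64)=1741630, p(65)=2012558, p(66)=2323520, p(67)=2679689, p(68)=3087735, p(69)=3554345, p(70)=4087968, p(71)=4697205, p(72)=5392783, p(73)=6185689, p(74)=7089500, p(75)=8118264, p(76)=9289091, p(77)=10619863, p(78)=12132164, p(79)=13848650, p(80)=15796476, p(81)=18004327, p(82)=20506255, p(83)=23338469, p(84)=26543660, p(85)=30167357, p(86)=34262962, p(87)=38887673, p(88)=44108109, p(89)=49995925, p(90)=56634173, p(91)=64112359, p(92)=72533807, p(93)=82010177, p(94)=92669720, p(95)=104651419, p(96)=118114304, p(97)=133230930, p(98)=150198136, p(99)=169229875, p(100)=190569292, p(101)=214481126, p(102)=241265379, p(103)=271248950, p(104)=304801365, p(105)=342325709, p(106)=384276336, p(107)=431149389, p(108)=483502844, p(109)=541946240, p(110)=607163746, p(111)=679903203, p(112)=761002156, p(113)=851376628, p(114)=952050665, p(115)=1064144451, p(116)=1188908248, p(117)=1327710076, p(118)=1482074143, p(119)=1653668665, p(120)=1844349560, p(121)=2056148051, p(122)=2291320912, p(123)=2552338241, p(124)=2841940500, p(125)=3163127352, p(126)=3519222692, p(127)=3913864295, p(128)=4351078600.
Final step: p(129) = p(128) + p(127) - p(124) - p(122) + p(117) + p(114) - p(107) - p(103) + p(94) + p(89) - p(78) - p(72) + p(59) + p(52) - p(37) - p(29) + p(12) + p(3)
= 4351078600 + 3913864295 - 2841940500 - 2291320912 + 1327710076 + 952050665 - 431149389 - 271248950 + 92669720 + 49995925 - 12132164 - 5392783 + 831820 + 281589 - 21637 - 4565 + 77 + 3
= 4835271870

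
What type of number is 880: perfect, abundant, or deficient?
abundant

Proper divisors of 880: sum = 1 + 2 + 4 + 5 + 8 + 10 + 11 + 16 + ... + 110 + 176 + 220 + 440 (19 divisors) = 1352
Since 1352 > 880, 880 is abundant.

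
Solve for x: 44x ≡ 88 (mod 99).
x ≡ 2 (mod 9)

gcd(44, 99) = 11, which divides 88, so solutions exist.
Divide through by 11: 4x ≡ 8 (mod 9).
Find 4^(-1) mod 9 by the extended Euclidean algorithm:
9 = 2 × 4 + 1  ⟹  1 = (1)·9 + (-2)·4
So (-2)·4 ≡ 1 (mod 9), i.e. 4^(-1) ≡ -2 ≡ 7 (mod 9).
x ≡ 7 × 8 = 56 ≡ 2 (mod 9).
Check: 44 × 2 = 88 ≡ 88 (mod 99).
x ≡ 2 (mod 9), giving 11 solutions mod 99.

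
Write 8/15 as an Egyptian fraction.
1/2 + 1/30

Greedy algorithm:
8/15: ceiling(15/8) = 2, use 1/2
1/30: ceiling(30/1) = 30, use 1/30
Result: 8/15 = 1/2 + 1/30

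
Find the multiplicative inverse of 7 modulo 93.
40

gcd(7, 93) = 1, so the inverse exists.
Extended Euclidean algorithm on (93, 7):
93 = 13 × 7 + 2  ⟹  2 = (1)·93 + (-13)·7
7 = 3 × 2 + 1  ⟹  1 = (-3)·93 + (40)·7
So (40)·7 ≡ 1 (mod 93), i.e. 7^(-1) ≡ 40 (mod 93).
Check: 7 × 40 = 280 ≡ 1 (mod 93)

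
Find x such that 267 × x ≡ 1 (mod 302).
69

gcd(267, 302) = 1, so the inverse exists.
Extended Euclidean algorithm on (302, 267):
302 = 1 × 267 + 35  ⟹  35 = (1)·302 + (-1)·267
267 = 7 × 35 + 22  ⟹  22 = (-7)·302 + (8)·267
35 = 1 × 22 + 13  ⟹  13 = (8)·302 + (-9)·267
22 = 1 × 13 + 9  ⟹  9 = (-15)·302 + (17)·267
13 = 1 × 9 + 4  ⟹  4 = (23)·302 + (-26)·267
9 = 2 × 4 + 1  ⟹  1 = (-61)·302 + (69)·267
So (69)·267 ≡ 1 (mod 302), i.e. 267^(-1) ≡ 69 (mod 302).
Check: 267 × 69 = 18423 ≡ 1 (mod 302)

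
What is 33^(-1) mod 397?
385

gcd(33, 397) = 1, so the inverse exists.
Extended Euclidean algorithm on (397, 33):
397 = 12 × 33 + 1  ⟹  1 = (1)·397 + (-12)·33
So (-12)·33 ≡ 1 (mod 397), i.e. 33^(-1) ≡ -12 ≡ 385 (mod 397).
Check: 33 × 385 = 12705 ≡ 1 (mod 397)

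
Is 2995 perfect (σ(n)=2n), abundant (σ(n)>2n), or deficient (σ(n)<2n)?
deficient

Proper divisors of 2995: sum = 1 + 5 + 599 = 605
Since 605 < 2995, 2995 is deficient.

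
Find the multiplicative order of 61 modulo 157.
156

157 is prime, so ord(61) divides φ(157) = 156.
Divisors of 156: 1, 2, 3, 4, 6, 12, 13, 26, 39, 52, 78, 156.
Repeated squaring: 61^1 ≡ 61, 61^2 ≡ 110, 61^4 ≡ 11, 61^8 ≡ 121, 61^16 ≡ 40, 61^32 ≡ 30, 61^64 ≡ 115, 61^128 ≡ 37 (mod 157).
Test 61^d mod 157 for each divisor d in increasing order:
61^1 ≡ 61
61^2 ≡ 110
61^3 = 61^2·61^1 ≡ 116
61^4 ≡ 11
61^6 = 61^4·61^2 ≡ 111
61^12 = 61^8·61^4 ≡ 75
61^13 = 61^8·61^4·61^1 ≡ 22
61^26 = 61^16·61^8·61^2 ≡ 13
61^39 = 61^32·61^4·61^2·61^1 ≡ 129
61^52 = 61^32·61^16·61^4 ≡ 12
61^78 = 61^64·61^8·61^4·61^2 ≡ 156
61^156 = 61^128·61^16·61^8·61^4 ≡ 1  ← first divisor giving 1
The order is 156.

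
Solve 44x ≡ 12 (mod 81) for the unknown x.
x ≡ 15 (mod 81)

gcd(44, 81) = 1, which divides 12, so solutions exist.
Find 44^(-1) mod 81 by the extended Euclidean algorithm:
81 = 1 × 44 + 37  ⟹  37 = (1)·81 + (-1)·44
44 = 1 × 37 + 7  ⟹  7 = (-1)·81 + (2)·44
37 = 5 × 7 + 2  ⟹  2 = (6)·81 + (-11)·44
7 = 3 × 2 + 1  ⟹  1 = (-19)·81 + (35)·44
So (35)·44 ≡ 1 (mod 81), i.e. 44^(-1) ≡ 35 (mod 81).
x ≡ 35 × 12 = 420 ≡ 15 (mod 81).
Check: 44 × 15 = 660 ≡ 12 (mod 81).
Unique solution: x ≡ 15 (mod 81)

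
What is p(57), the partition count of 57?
614154

p(n) counts ways to write n as a sum of positive integers (order ignored).
Euler's pentagonal recurrence: p(k) = p(k-1) + p(k-2) - p(k-5) - p(k-7) + p(k-12) + p(k-15) - ... (offsets j(3j∓1)/2, signs ++--, p(0)=1, p(<0)=0).
DP table for k = 0..56: p(0)=1, p(1)=1, p(2)=2, p(3)=3, p(4)=5, p(5)=7, p(6)=11, p(7)=15, p(8)=22, p(9)=30, p(10)=42, p(11)=56, p(12)=77, p(13)=101, p(14)=135, p(15)=176, p(16)=231, p(17)=297, p(18)=385, p(19)=490, p(20)=627, p(21)=792, p(22)=1002, p(23)=1255, p(24)=1575, p(25)=1958, p(26)=2436, p(27)=3010, p(28)=3718, p(29)=4565, p(30)=5604, p(31)=6842, p(32)=8349, p(33)=10143, p(34)=12310, p(35)=14883, p(36)=17977, p(37)=21637, p(38)=26015, p(39)=31185, p(40)=37338, p(41)=44583, p(42)=53174, p(43)=63261, p(44)=75175, p(45)=89134, p(46)=105558, p(47)=124754, p(48)=147273, p(49)=173525, p(50)=204226, p(51)=239943, p(52)=281589, p(53)=329931, p(54)=386155, p(55)=451276, p(56)=526823.
Final step: p(57) = p(56) + p(55) - p(52) - p(50) + p(45) + p(42) - p(35) - p(31) + p(22) + p(17) - p(6) - p(0)
= 526823 + 451276 - 281589 - 204226 + 89134 + 53174 - 14883 - 6842 + 1002 + 297 - 11 - 1
= 614154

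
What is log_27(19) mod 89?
41

Baby-step giant-step with step n = ⌈√89⌉ = 10.
Baby steps 27^j mod 89 (j:value) for j=0..9: 0:1, 1:27, 2:17, 3:14, 4:22, 5:60, 6:18, 7:41, 8:39, 9:74.
Giant-step multiplier: 27^(-10) ≡ 27^(88-10) = 27^78 ≡ 69 (mod 89).
Giant steps γ_i = 19·69^i mod 89: γ_0=19, γ_1=65, γ_2=35, γ_3=12, γ_4=27 (in table at j=1).
x = i·n + j = 4·10 + 1 = 41.
Check: 27^41 ≡ 19 (mod 89).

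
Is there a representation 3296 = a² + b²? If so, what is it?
Not possible

Factorization: 3296 = 2^5 × 103
By Fermat: n is sum of two squares iff every prime p ≡ 3 (mod 4) appears to even power.
Prime(s) ≡ 3 (mod 4) with odd exponent: [(103, 1)]
Therefore 3296 cannot be expressed as a² + b².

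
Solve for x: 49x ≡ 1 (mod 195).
4

gcd(49, 195) = 1, so the inverse exists.
Extended Euclidean algorithm on (195, 49):
195 = 3 × 49 + 48  ⟹  48 = (1)·195 + (-3)·49
49 = 1 × 48 + 1  ⟹  1 = (-1)·195 + (4)·49
So (4)·49 ≡ 1 (mod 195), i.e. 49^(-1) ≡ 4 (mod 195).
Check: 49 × 4 = 196 ≡ 1 (mod 195)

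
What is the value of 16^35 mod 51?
16

Repeated squaring. Binary of 35 = 100011.
16^1 ≡ 16 (mod 51); 16^2 ≡ 1 (mod 51); 16^4 ≡ 1 (mod 51); 16^8 ≡ 1 (mod 51); 16^16 ≡ 1 (mod 51); 16^32 ≡ 1 (mod 51)
16^35 = 16^1 × 16^2 × 16^32 ≡ 16 (mod 51)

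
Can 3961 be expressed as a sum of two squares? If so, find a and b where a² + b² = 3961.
19² + 60² (a=19, b=60)

Factorization: 3961 = 17 × 233
By Fermat: n is sum of two squares iff every prime p ≡ 3 (mod 4) appears to even power.
All primes ≡ 3 (mod 4) appear to even power.
Search a = 0, 1, 2, … for 3961 - a² a perfect square: first hit at a = 19: 3961 - 361 = 3600 = 60².
3961 = 19² + 60² = 361 + 3600 ✓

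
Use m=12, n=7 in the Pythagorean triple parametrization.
(95, 168, 193)

Euclid's formula: a = m² - n², b = 2mn, c = m² + n²
m = 12, n = 7
a = 12² - 7² = 144 - 49 = 95
b = 2 × 12 × 7 = 168
c = 12² + 7² = 144 + 49 = 193
Verification: 95² + 168² = 9025 + 28224 = 37249 = 193² ✓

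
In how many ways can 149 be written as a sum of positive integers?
37027355200

p(n) counts ways to write n as a sum of positive integers (order ignored).
Euler's pentagonal recurrence: p(k) = p(k-1) + p(k-2) - p(k-5) - p(k-7) + p(k-12) + p(k-15) - ... (offsets j(3j∓1)/2, signs ++--, p(0)=1, p(<0)=0).
DP table for k = 0..148: p(0)=1, p(1)=1, p(2)=2, p(3)=3, p(4)=5, p(5)=7, p(6)=11, p(7)=15, p(8)=22, p(9)=30, p(10)=42, p(11)=56, p(12)=77, p(13)=101, p(14)=135, p(15)=176, p(16)=231, p(17)=297, p(18)=385, p(19)=490, p(20)=627, p(21)=792, p(22)=1002, p(23)=1255, p(24)=1575, p(25)=1958, p(26)=2436, p(27)=3010, p(28)=3718, p(29)=4565, p(30)=5604, p(31)=6842, p(32)=8349, p(33)=10143, p(34)=12310, p(35)=14883, p(36)=17977, p(37)=21637, p(38)=26015, p(39)=31185, p(40)=37338, p(41)=44583, p(42)=53174, p(43)=63261, p(44)=75175, p(45)=89134, p(46)=105558, p(47)=124754, p(48)=147273, p(49)=173525, p(50)=204226, p(51)=239943, p(52)=281589, p(53)=329931, p(54)=386155, p(55)=451276, p(56)=526823, p(57)=614154, p(58)=715220, p(59)=831820, p(60)=966467, p(61)=1121505, p(62)=1300156, p(63)=1505499, p(64)=1741630, p(65)=2012558, p(66)=2323520, p(67)=2679689, p(68)=3087735, p(69)=3554345, p(70)=4087968, p(71)=4697205, p(72)=5392783, p(73)=6185689, p(74)=7089500, p(75)=8118264, p(76)=9289091, p(77)=10619863, p(78)=12132164, p(79)=13848650, p(80)=15796476, p(81)=18004327, p(82)=20506255, p(83)=23338469, p(84)=26543660, p(85)=30167357, p(86)=34262962, p(87)=38887673, p(88)=44108109, p(89)=49995925, p(90)=56634173, p(91)=64112359, p(92)=72533807, p(93)=82010177, p(94)=92669720, p(95)=104651419, p(96)=118114304, p(97)=133230930, p(98)=150198136, p(99)=169229875, p(100)=190569292, p(101)=214481126, p(102)=241265379, p(103)=271248950, p(104)=304801365, p(105)=342325709, p(106)=384276336, p(107)=431149389, p(108)=483502844, p(109)=541946240, p(110)=607163746, p(111)=679903203, p(112)=761002156, p(113)=851376628, p(114)=952050665, p(115)=1064144451, p(116)=1188908248, p(117)=1327710076, p(118)=1482074143, p(119)=1653668665, p(120)=1844349560, p(121)=2056148051, p(122)=2291320912, p(123)=2552338241, p(124)=2841940500, p(125)=3163127352, p(126)=3519222692, p(127)=3913864295, p(128)=4351078600, p(129)=4835271870, p(130)=5371315400, p(131)=5964539504, p(132)=6620830889, p(133)=7346629512, p(134)=8149040695, p(135)=9035836076, p(136)=10015581680, p(137)=11097645016, p(138)=12292341831, p(139)=13610949895, p(140)=15065878135, p(141)=16670689208, p(142)=18440293320, p(143)=20390982757, p(144)=22540654445, p(145)=24908858009, p(146)=27517052599, p(147)=30388671978, p(148)=33549419497.
Final step: p(149) = p(148) + p(147) - p(144) - p(142) + p(137) + p(134) - p(127) - p(123) + p(114) + p(109) - p(98) - p(92) + p(79) + p(72) - p(57) - p(49) + p(32) + p(23) - p(4)
= 33549419497 + 30388671978 - 22540654445 - 18440293320 + 11097645016 + 8149040695 - 3913864295 - 2552338241 + 952050665 + 541946240 - 150198136 - 72533807 + 13848650 + 5392783 - 614154 - 173525 + 8349 + 1255 - 5
= 37027355200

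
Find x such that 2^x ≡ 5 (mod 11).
4

Baby-step giant-step with step n = ⌈√11⌉ = 4.
Baby steps 2^j mod 11 (j:value) for j=0..3: 0:1, 1:2, 2:4, 3:8.
Giant-step multiplier: 2^(-4) ≡ 2^(10-4) = 2^6 ≡ 9 (mod 11).
Giant steps γ_i = 5·9^i mod 11: γ_0=5, γ_1=1 (in table at j=0).
x = i·n + j = 1·4 + 0 = 4.
Check: 2^4 ≡ 5 (mod 11).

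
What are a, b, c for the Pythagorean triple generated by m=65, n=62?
(381, 8060, 8069)

Euclid's formula: a = m² - n², b = 2mn, c = m² + n²
m = 65, n = 62
a = 65² - 62² = 4225 - 3844 = 381
b = 2 × 65 × 62 = 8060
c = 65² + 62² = 4225 + 3844 = 8069
Verification: 381² + 8060² = 145161 + 64963600 = 65108761 = 8069² ✓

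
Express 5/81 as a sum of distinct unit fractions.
1/17 + 1/345 + 1/158355

Greedy algorithm:
5/81: ceiling(81/5) = 17, use 1/17
4/1377: ceiling(1377/4) = 345, use 1/345
1/158355: ceiling(158355/1) = 158355, use 1/158355
Result: 5/81 = 1/17 + 1/345 + 1/158355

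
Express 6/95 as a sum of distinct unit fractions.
1/16 + 1/1520

Greedy algorithm:
6/95: ceiling(95/6) = 16, use 1/16
1/1520: ceiling(1520/1) = 1520, use 1/1520
Result: 6/95 = 1/16 + 1/1520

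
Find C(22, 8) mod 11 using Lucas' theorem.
0

Using Lucas' theorem:
Write n=22 and k=8 in base 11:
n in base 11: [2, 0]
k in base 11: [0, 8]
C(22,8) mod 11 = ∏ C(n_i, k_i) mod 11
Digit binomials (mod 11): C(2,0) = 1; C(0,8) = 0 (k_i > n_i)
Product: 1 × 0 = 0 ≡ 0 (mod 11)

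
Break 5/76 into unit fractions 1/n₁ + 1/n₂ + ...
1/16 + 1/304

Greedy algorithm:
5/76: ceiling(76/5) = 16, use 1/16
1/304: ceiling(304/1) = 304, use 1/304
Result: 5/76 = 1/16 + 1/304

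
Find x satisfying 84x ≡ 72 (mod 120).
x ≡ 8 (mod 10)

gcd(84, 120) = 12, which divides 72, so solutions exist.
Divide through by 12: 7x ≡ 6 (mod 10).
Find 7^(-1) mod 10 by the extended Euclidean algorithm:
10 = 1 × 7 + 3  ⟹  3 = (1)·10 + (-1)·7
7 = 2 × 3 + 1  ⟹  1 = (-2)·10 + (3)·7
So (3)·7 ≡ 1 (mod 10), i.e. 7^(-1) ≡ 3 (mod 10).
x ≡ 3 × 6 = 18 ≡ 8 (mod 10).
Check: 84 × 8 = 672 ≡ 72 (mod 120).
x ≡ 8 (mod 10), giving 12 solutions mod 120.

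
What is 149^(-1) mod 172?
157

gcd(149, 172) = 1, so the inverse exists.
Extended Euclidean algorithm on (172, 149):
172 = 1 × 149 + 23  ⟹  23 = (1)·172 + (-1)·149
149 = 6 × 23 + 11  ⟹  11 = (-6)·172 + (7)·149
23 = 2 × 11 + 1  ⟹  1 = (13)·172 + (-15)·149
So (-15)·149 ≡ 1 (mod 172), i.e. 149^(-1) ≡ -15 ≡ 157 (mod 172).
Check: 149 × 157 = 23393 ≡ 1 (mod 172)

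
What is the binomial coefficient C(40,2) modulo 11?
10

Using Lucas' theorem:
Write n=40 and k=2 in base 11:
n in base 11: [3, 7]
k in base 11: [0, 2]
C(40,2) mod 11 = ∏ C(n_i, k_i) mod 11
Digit binomials (mod 11): C(3,0) = 1; C(7,2) = 21 ≡ 10
Product: 1 × 10 = 10 ≡ 10 (mod 11)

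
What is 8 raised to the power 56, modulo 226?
114

Repeated squaring. Binary of 56 = 111000.
8^1 ≡ 8 (mod 226); 8^2 ≡ 64 (mod 226); 8^4 ≡ 28 (mod 226); 8^8 ≡ 106 (mod 226); 8^16 ≡ 162 (mod 226); 8^32 ≡ 28 (mod 226)
8^56 = 8^8 × 8^16 × 8^32 ≡ 114 (mod 226)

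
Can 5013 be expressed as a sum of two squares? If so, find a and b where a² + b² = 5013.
42² + 57² (a=42, b=57)

Factorization: 5013 = 3^2 × 557
By Fermat: n is sum of two squares iff every prime p ≡ 3 (mod 4) appears to even power.
All primes ≡ 3 (mod 4) appear to even power.
Search a = 0, 1, 2, … for 5013 - a² a perfect square: first hit at a = 42: 5013 - 1764 = 3249 = 57².
5013 = 42² + 57² = 1764 + 3249 ✓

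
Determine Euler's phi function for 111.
72

111 = 3 × 37
φ(n) = n × ∏(1 - 1/p) for each prime p dividing n
φ(111) = 111 × (1 - 1/3) × (1 - 1/37) = 72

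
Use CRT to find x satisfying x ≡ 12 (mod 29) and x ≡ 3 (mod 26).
679

Using Chinese Remainder Theorem:
M = 29 × 26 = 754
M1 = 26, M2 = 29
y1 = 26^(-1) mod 29 = 19
y2 = 29^(-1) mod 26 = 9
x = (12×26×19 + 3×29×9) mod 754 = 679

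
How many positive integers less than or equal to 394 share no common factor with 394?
196

394 = 2 × 197
φ(n) = n × ∏(1 - 1/p) for each prime p dividing n
φ(394) = 394 × (1 - 1/2) × (1 - 1/197) = 196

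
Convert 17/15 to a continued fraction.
[1; 7, 2]

Euclidean algorithm steps:
17 = 1 × 15 + 2
15 = 7 × 2 + 1
2 = 2 × 1 + 0
Continued fraction: [1; 7, 2]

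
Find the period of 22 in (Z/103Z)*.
34

103 is prime, so ord(22) divides φ(103) = 102.
Divisors of 102: 1, 2, 3, 6, 17, 34, 51, 102.
Repeated squaring: 22^1 ≡ 22, 22^2 ≡ 72, 22^4 ≡ 34, 22^8 ≡ 23, 22^16 ≡ 14, 22^32 ≡ 93, 22^64 ≡ 100 (mod 103).
Test 22^d mod 103 for each divisor d in increasing order:
22^1 ≡ 22
22^2 ≡ 72
22^3 = 22^2·22^1 ≡ 39
22^6 = 22^4·22^2 ≡ 79
22^17 = 22^16·22^1 ≡ 102
22^34 = 22^32·22^2 ≡ 1  ← first divisor giving 1
The order is 34.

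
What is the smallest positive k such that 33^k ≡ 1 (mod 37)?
9

37 is prime, so ord(33) divides φ(37) = 36.
Divisors of 36: 1, 2, 3, 4, 6, 9, 12, 18, 36.
Repeated squaring: 33^1 ≡ 33, 33^2 ≡ 16, 33^4 ≡ 34, 33^8 ≡ 9, 33^16 ≡ 7, 33^32 ≡ 12 (mod 37).
Test 33^d mod 37 for each divisor d in increasing order:
33^1 ≡ 33
33^2 ≡ 16
33^3 = 33^2·33^1 ≡ 10
33^4 ≡ 34
33^6 = 33^4·33^2 ≡ 26
33^9 = 33^8·33^1 ≡ 1  ← first divisor giving 1
The order is 9.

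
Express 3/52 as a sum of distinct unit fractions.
1/18 + 1/468

Greedy algorithm:
3/52: ceiling(52/3) = 18, use 1/18
1/468: ceiling(468/1) = 468, use 1/468
Result: 3/52 = 1/18 + 1/468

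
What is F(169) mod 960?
49

Matrix identity: Q^n = [[F_(n+1), F_n], [F_n, F_(n-1)]] with Q = [[1,1],[1,0]].
n = 169 = 10101001₂. Square-and-multiply, entries mod 960:
Q^1 = [[1,1],[1,0]]
Q^2 = (Q^1)² = [[2,1],[1,1]]
Q^5 = (Q^2)²·Q = [[8,5],[5,3]]
Q^10 = (Q^5)² = [[89,55],[55,34]]
Q^21 = (Q^10)²·Q = [[431,386],[386,45]]
Q^42 = (Q^21)² = [[677,376],[376,301]]
Q^84 = (Q^42)² = [[665,48],[48,617]]
Q^169 = (Q^84)²·Q = [[145,49],[49,96]]
F_169 mod 960 = Q^169[0][1] = 49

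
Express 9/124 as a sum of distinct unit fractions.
1/14 + 1/868

Greedy algorithm:
9/124: ceiling(124/9) = 14, use 1/14
1/868: ceiling(868/1) = 868, use 1/868
Result: 9/124 = 1/14 + 1/868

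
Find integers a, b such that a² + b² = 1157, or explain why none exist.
1² + 34² (a=1, b=34)

Factorization: 1157 = 13 × 89
By Fermat: n is sum of two squares iff every prime p ≡ 3 (mod 4) appears to even power.
All primes ≡ 3 (mod 4) appear to even power.
Search a = 0, 1, 2, … for 1157 - a² a perfect square: first hit at a = 1: 1157 - 1 = 1156 = 34².
1157 = 1² + 34² = 1 + 1156 ✓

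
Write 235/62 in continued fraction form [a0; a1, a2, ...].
[3; 1, 3, 1, 3, 3]

Euclidean algorithm steps:
235 = 3 × 62 + 49
62 = 1 × 49 + 13
49 = 3 × 13 + 10
13 = 1 × 10 + 3
10 = 3 × 3 + 1
3 = 3 × 1 + 0
Continued fraction: [3; 1, 3, 1, 3, 3]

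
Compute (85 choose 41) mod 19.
10

Using Lucas' theorem:
Write n=85 and k=41 in base 19:
n in base 19: [4, 9]
k in base 19: [2, 3]
C(85,41) mod 19 = ∏ C(n_i, k_i) mod 19
Digit binomials (mod 19): C(4,2) = 6; C(9,3) = 84 ≡ 8
Product: 6 × 8 = 48 ≡ 10 (mod 19)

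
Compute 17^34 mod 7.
4

Repeated squaring. Binary of 34 = 100010.
17^1 ≡ 3 (mod 7); 17^2 ≡ 2 (mod 7); 17^4 ≡ 4 (mod 7); 17^8 ≡ 2 (mod 7); 17^16 ≡ 4 (mod 7); 17^32 ≡ 2 (mod 7)
17^34 = 17^2 × 17^32 ≡ 4 (mod 7)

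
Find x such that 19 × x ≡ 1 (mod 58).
55

gcd(19, 58) = 1, so the inverse exists.
Extended Euclidean algorithm on (58, 19):
58 = 3 × 19 + 1  ⟹  1 = (1)·58 + (-3)·19
So (-3)·19 ≡ 1 (mod 58), i.e. 19^(-1) ≡ -3 ≡ 55 (mod 58).
Check: 19 × 55 = 1045 ≡ 1 (mod 58)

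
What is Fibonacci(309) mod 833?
712

Matrix identity: Q^n = [[F_(n+1), F_n], [F_n, F_(n-1)]] with Q = [[1,1],[1,0]].
n = 309 = 100110101₂. Square-and-multiply, entries mod 833:
Q^1 = [[1,1],[1,0]]
Q^2 = (Q^1)² = [[2,1],[1,1]]
Q^4 = (Q^2)² = [[5,3],[3,2]]
Q^9 = (Q^4)²·Q = [[55,34],[34,21]]
Q^19 = (Q^9)²·Q = [[101,16],[16,85]]
Q^38 = (Q^19)² = [[461,477],[477,817]]
Q^77 = (Q^38)²·Q = [[76,226],[226,683]]
Q^154 = (Q^77)² = [[208,769],[769,272]]
Q^309 = (Q^154)²·Q = [[813,712],[712,101]]
F_309 mod 833 = Q^309[0][1] = 712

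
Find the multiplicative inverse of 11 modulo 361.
197

gcd(11, 361) = 1, so the inverse exists.
Extended Euclidean algorithm on (361, 11):
361 = 32 × 11 + 9  ⟹  9 = (1)·361 + (-32)·11
11 = 1 × 9 + 2  ⟹  2 = (-1)·361 + (33)·11
9 = 4 × 2 + 1  ⟹  1 = (5)·361 + (-164)·11
So (-164)·11 ≡ 1 (mod 361), i.e. 11^(-1) ≡ -164 ≡ 197 (mod 361).
Check: 11 × 197 = 2167 ≡ 1 (mod 361)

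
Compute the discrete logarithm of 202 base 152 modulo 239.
22

Baby-step giant-step with step n = ⌈√239⌉ = 16.
Baby steps 152^j mod 239 (j:value) for j=0..15: 0:1, 1:152, 2:160, 3:181, 4:27, 5:41, 6:18, 7:107, 8:12, 9:151, 10:8, 11:21, 12:85, 13:14, 14:216, 15:89.
Giant-step multiplier: 152^(-16) ≡ 152^(238-16) = 152^222 ≡ 161 (mod 239).
Giant steps γ_i = 202·161^i mod 239: γ_0=202, γ_1=18 (in table at j=6).
x = i·n + j = 1·16 + 6 = 22.
Check: 152^22 ≡ 202 (mod 239).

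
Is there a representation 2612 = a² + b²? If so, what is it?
26² + 44² (a=26, b=44)

Factorization: 2612 = 2^2 × 653
By Fermat: n is sum of two squares iff every prime p ≡ 3 (mod 4) appears to even power.
All primes ≡ 3 (mod 4) appear to even power.
Search a = 0, 1, 2, … for 2612 - a² a perfect square: first hit at a = 26: 2612 - 676 = 1936 = 44².
2612 = 26² + 44² = 676 + 1936 ✓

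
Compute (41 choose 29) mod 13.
0

Using Lucas' theorem:
Write n=41 and k=29 in base 13:
n in base 13: [3, 2]
k in base 13: [2, 3]
C(41,29) mod 13 = ∏ C(n_i, k_i) mod 13
Digit binomials (mod 13): C(3,2) = 3; C(2,3) = 0 (k_i > n_i)
Product: 3 × 0 = 0 ≡ 0 (mod 13)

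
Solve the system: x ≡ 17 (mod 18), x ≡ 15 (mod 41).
179

Using Chinese Remainder Theorem:
M = 18 × 41 = 738
M1 = 41, M2 = 18
y1 = 41^(-1) mod 18 = 11
y2 = 18^(-1) mod 41 = 16
x = (17×41×11 + 15×18×16) mod 738 = 179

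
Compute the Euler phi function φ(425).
320

425 = 5^2 × 17
φ(n) = n × ∏(1 - 1/p) for each prime p dividing n
φ(425) = 425 × (1 - 1/5) × (1 - 1/17) = 320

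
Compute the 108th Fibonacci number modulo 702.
270

Matrix identity: Q^n = [[F_(n+1), F_n], [F_n, F_(n-1)]] with Q = [[1,1],[1,0]].
n = 108 = 1101100₂. Square-and-multiply, entries mod 702:
Q^1 = [[1,1],[1,0]]
Q^3 = (Q^1)²·Q = [[3,2],[2,1]]
Q^6 = (Q^3)² = [[13,8],[8,5]]
Q^13 = (Q^6)²·Q = [[377,233],[233,144]]
Q^27 = (Q^13)²·Q = [[507,560],[560,649]]
Q^54 = (Q^27)² = [[625,116],[116,509]]
Q^108 = (Q^54)² = [[431,270],[270,161]]
F_108 mod 702 = Q^108[0][1] = 270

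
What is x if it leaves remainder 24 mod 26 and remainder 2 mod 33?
596

Using Chinese Remainder Theorem:
M = 26 × 33 = 858
M1 = 33, M2 = 26
y1 = 33^(-1) mod 26 = 15
y2 = 26^(-1) mod 33 = 14
x = (24×33×15 + 2×26×14) mod 858 = 596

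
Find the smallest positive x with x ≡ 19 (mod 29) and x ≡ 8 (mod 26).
164

Using Chinese Remainder Theorem:
M = 29 × 26 = 754
M1 = 26, M2 = 29
y1 = 26^(-1) mod 29 = 19
y2 = 29^(-1) mod 26 = 9
x = (19×26×19 + 8×29×9) mod 754 = 164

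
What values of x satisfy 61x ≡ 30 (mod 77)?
x ≡ 27 (mod 77)

gcd(61, 77) = 1, which divides 30, so solutions exist.
Find 61^(-1) mod 77 by the extended Euclidean algorithm:
77 = 1 × 61 + 16  ⟹  16 = (1)·77 + (-1)·61
61 = 3 × 16 + 13  ⟹  13 = (-3)·77 + (4)·61
16 = 1 × 13 + 3  ⟹  3 = (4)·77 + (-5)·61
13 = 4 × 3 + 1  ⟹  1 = (-19)·77 + (24)·61
So (24)·61 ≡ 1 (mod 77), i.e. 61^(-1) ≡ 24 (mod 77).
x ≡ 24 × 30 = 720 ≡ 27 (mod 77).
Check: 61 × 27 = 1647 ≡ 30 (mod 77).
Unique solution: x ≡ 27 (mod 77)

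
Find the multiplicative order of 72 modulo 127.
63

127 is prime, so ord(72) divides φ(127) = 126.
Divisors of 126: 1, 2, 3, 6, 7, 9, 14, 18, 21, 42, 63, 126.
Repeated squaring: 72^1 ≡ 72, 72^2 ≡ 104, 72^4 ≡ 21, 72^8 ≡ 60, 72^16 ≡ 44, 72^32 ≡ 31, 72^64 ≡ 72 (mod 127).
Test 72^d mod 127 for each divisor d in increasing order:
72^1 ≡ 72
72^2 ≡ 104
72^3 = 72^2·72^1 ≡ 122
72^6 = 72^4·72^2 ≡ 25
72^7 = 72^4·72^2·72^1 ≡ 22
72^9 = 72^8·72^1 ≡ 2
72^14 = 72^8·72^4·72^2 ≡ 103
72^18 = 72^16·72^2 ≡ 4
72^21 = 72^16·72^4·72^1 ≡ 107
72^42 = 72^32·72^8·72^2 ≡ 19
72^63 = 72^32·72^16·72^8·72^4·72^2·72^1 ≡ 1  ← first divisor giving 1
The order is 63.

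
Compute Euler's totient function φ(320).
128

320 = 2^6 × 5
φ(n) = n × ∏(1 - 1/p) for each prime p dividing n
φ(320) = 320 × (1 - 1/2) × (1 - 1/5) = 128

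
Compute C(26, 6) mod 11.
0

Using Lucas' theorem:
Write n=26 and k=6 in base 11:
n in base 11: [2, 4]
k in base 11: [0, 6]
C(26,6) mod 11 = ∏ C(n_i, k_i) mod 11
Digit binomials (mod 11): C(2,0) = 1; C(4,6) = 0 (k_i > n_i)
Product: 1 × 0 = 0 ≡ 0 (mod 11)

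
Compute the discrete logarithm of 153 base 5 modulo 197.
149

Baby-step giant-step with step n = ⌈√197⌉ = 15.
Baby steps 5^j mod 197 (j:value) for j=0..14: 0:1, 1:5, 2:25, 3:125, 4:34, 5:170, 6:62, 7:113, 8:171, 9:67, 10:138, 11:99, 12:101, 13:111, 14:161.
Giant-step multiplier: 5^(-15) ≡ 5^(196-15) = 5^181 ≡ 58 (mod 197).
Giant steps γ_i = 153·58^i mod 197: γ_0=153, γ_1=9, γ_2=128, γ_3=135, γ_4=147, γ_5=55, γ_6=38, γ_7=37, γ_8=176, γ_9=161 (in table at j=14).
x = i·n + j = 9·15 + 14 = 149.
Check: 5^149 ≡ 153 (mod 197).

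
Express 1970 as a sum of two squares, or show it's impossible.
11² + 43² (a=11, b=43)

Factorization: 1970 = 2 × 5 × 197
By Fermat: n is sum of two squares iff every prime p ≡ 3 (mod 4) appears to even power.
All primes ≡ 3 (mod 4) appear to even power.
Search a = 0, 1, 2, … for 1970 - a² a perfect square: first hit at a = 11: 1970 - 121 = 1849 = 43².
1970 = 11² + 43² = 121 + 1849 ✓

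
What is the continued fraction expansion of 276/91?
[3; 30, 3]

Euclidean algorithm steps:
276 = 3 × 91 + 3
91 = 30 × 3 + 1
3 = 3 × 1 + 0
Continued fraction: [3; 30, 3]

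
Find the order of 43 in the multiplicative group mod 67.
22

67 is prime, so ord(43) divides φ(67) = 66.
Divisors of 66: 1, 2, 3, 6, 11, 22, 33, 66.
Repeated squaring: 43^1 ≡ 43, 43^2 ≡ 40, 43^4 ≡ 59, 43^8 ≡ 64, 43^16 ≡ 9, 43^32 ≡ 14, 43^64 ≡ 62 (mod 67).
Test 43^d mod 67 for each divisor d in increasing order:
43^1 ≡ 43
43^2 ≡ 40
43^3 = 43^2·43^1 ≡ 45
43^6 = 43^4·43^2 ≡ 15
43^11 = 43^8·43^2·43^1 ≡ 66
43^22 = 43^16·43^4·43^2 ≡ 1  ← first divisor giving 1
The order is 22.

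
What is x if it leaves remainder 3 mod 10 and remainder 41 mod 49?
433

Using Chinese Remainder Theorem:
M = 10 × 49 = 490
M1 = 49, M2 = 10
y1 = 49^(-1) mod 10 = 9
y2 = 10^(-1) mod 49 = 5
x = (3×49×9 + 41×10×5) mod 490 = 433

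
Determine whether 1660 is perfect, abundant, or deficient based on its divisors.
abundant

Proper divisors of 1660: sum = 1 + 2 + 4 + 5 + 10 + 20 + 83 + 166 + 332 + 415 + 830 = 1868
Since 1868 > 1660, 1660 is abundant.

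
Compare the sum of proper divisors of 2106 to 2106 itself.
abundant

Proper divisors of 2106: sum = 1 + 2 + 3 + 6 + 9 + 13 + 18 + 26 + ... + 234 + 351 + 702 + 1053 (19 divisors) = 2976
Since 2976 > 2106, 2106 is abundant.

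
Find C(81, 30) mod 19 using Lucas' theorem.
0

Using Lucas' theorem:
Write n=81 and k=30 in base 19:
n in base 19: [4, 5]
k in base 19: [1, 11]
C(81,30) mod 19 = ∏ C(n_i, k_i) mod 19
Digit binomials (mod 19): C(4,1) = 4; C(5,11) = 0 (k_i > n_i)
Product: 4 × 0 = 0 ≡ 0 (mod 19)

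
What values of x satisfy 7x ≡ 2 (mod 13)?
x ≡ 4 (mod 13)

gcd(7, 13) = 1, which divides 2, so solutions exist.
Find 7^(-1) mod 13 by the extended Euclidean algorithm:
13 = 1 × 7 + 6  ⟹  6 = (1)·13 + (-1)·7
7 = 1 × 6 + 1  ⟹  1 = (-1)·13 + (2)·7
So (2)·7 ≡ 1 (mod 13), i.e. 7^(-1) ≡ 2 (mod 13).
x ≡ 2 × 2 = 4 ≡ 4 (mod 13).
Check: 7 × 4 = 28 ≡ 2 (mod 13).
Unique solution: x ≡ 4 (mod 13)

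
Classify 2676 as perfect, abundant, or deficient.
abundant

Proper divisors of 2676: sum = 1 + 2 + 3 + 4 + 6 + 12 + 223 + 446 + 669 + 892 + 1338 = 3596
Since 3596 > 2676, 2676 is abundant.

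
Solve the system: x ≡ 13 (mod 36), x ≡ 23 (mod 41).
1417

Using Chinese Remainder Theorem:
M = 36 × 41 = 1476
M1 = 41, M2 = 36
y1 = 41^(-1) mod 36 = 29
y2 = 36^(-1) mod 41 = 8
x = (13×41×29 + 23×36×8) mod 1476 = 1417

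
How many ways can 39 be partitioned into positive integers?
31185

p(n) counts ways to write n as a sum of positive integers (order ignored).
Euler's pentagonal recurrence: p(k) = p(k-1) + p(k-2) - p(k-5) - p(k-7) + p(k-12) + p(k-15) - ... (offsets j(3j∓1)/2, signs ++--, p(0)=1, p(<0)=0).
DP table for k = 0..38: p(0)=1, p(1)=1, p(2)=2, p(3)=3, p(4)=5, p(5)=7, p(6)=11, p(7)=15, p(8)=22, p(9)=30, p(10)=42, p(11)=56, p(12)=77, p(13)=101, p(14)=135, p(15)=176, p(16)=231, p(17)=297, p(18)=385, p(19)=490, p(20)=627, p(21)=792, p(22)=1002, p(23)=1255, p(24)=1575, p(25)=1958, p(26)=2436, p(27)=3010, p(28)=3718, p(29)=4565, p(30)=5604, p(31)=6842, p(32)=8349, p(33)=10143, p(34)=12310, p(35)=14883, p(36)=17977, p(37)=21637, p(38)=26015.
Final step: p(39) = p(38) + p(37) - p(34) - p(32) + p(27) + p(24) - p(17) - p(13) + p(4)
= 26015 + 21637 - 12310 - 8349 + 3010 + 1575 - 297 - 101 + 5
= 31185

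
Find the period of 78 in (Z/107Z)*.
106

107 is prime, so ord(78) divides φ(107) = 106.
Divisors of 106: 1, 2, 53, 106.
Repeated squaring: 78^1 ≡ 78, 78^2 ≡ 92, 78^4 ≡ 11, 78^8 ≡ 14, 78^16 ≡ 89, 78^32 ≡ 3, 78^64 ≡ 9 (mod 107).
Test 78^d mod 107 for each divisor d in increasing order:
78^1 ≡ 78
78^2 ≡ 92
78^53 = 78^32·78^16·78^4·78^1 ≡ 106
78^106 = 78^64·78^32·78^8·78^2 ≡ 1  ← first divisor giving 1
The order is 106.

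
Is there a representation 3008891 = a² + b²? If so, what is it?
Not possible

Factorization: 3008891 = 31^3 × 101
By Fermat: n is sum of two squares iff every prime p ≡ 3 (mod 4) appears to even power.
Prime(s) ≡ 3 (mod 4) with odd exponent: [(31, 3)]
Therefore 3008891 cannot be expressed as a² + b².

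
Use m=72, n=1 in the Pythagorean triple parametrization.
(5183, 144, 5185)

Euclid's formula: a = m² - n², b = 2mn, c = m² + n²
m = 72, n = 1
a = 72² - 1² = 5184 - 1 = 5183
b = 2 × 72 × 1 = 144
c = 72² + 1² = 5184 + 1 = 5185
Verification: 5183² + 144² = 26863489 + 20736 = 26884225 = 5185² ✓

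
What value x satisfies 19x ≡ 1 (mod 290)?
229

gcd(19, 290) = 1, so the inverse exists.
Extended Euclidean algorithm on (290, 19):
290 = 15 × 19 + 5  ⟹  5 = (1)·290 + (-15)·19
19 = 3 × 5 + 4  ⟹  4 = (-3)·290 + (46)·19
5 = 1 × 4 + 1  ⟹  1 = (4)·290 + (-61)·19
So (-61)·19 ≡ 1 (mod 290), i.e. 19^(-1) ≡ -61 ≡ 229 (mod 290).
Check: 19 × 229 = 4351 ≡ 1 (mod 290)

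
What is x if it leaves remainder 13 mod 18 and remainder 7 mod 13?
85

Using Chinese Remainder Theorem:
M = 18 × 13 = 234
M1 = 13, M2 = 18
y1 = 13^(-1) mod 18 = 7
y2 = 18^(-1) mod 13 = 8
x = (13×13×7 + 7×18×8) mod 234 = 85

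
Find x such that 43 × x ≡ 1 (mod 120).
67

gcd(43, 120) = 1, so the inverse exists.
Extended Euclidean algorithm on (120, 43):
120 = 2 × 43 + 34  ⟹  34 = (1)·120 + (-2)·43
43 = 1 × 34 + 9  ⟹  9 = (-1)·120 + (3)·43
34 = 3 × 9 + 7  ⟹  7 = (4)·120 + (-11)·43
9 = 1 × 7 + 2  ⟹  2 = (-5)·120 + (14)·43
7 = 3 × 2 + 1  ⟹  1 = (19)·120 + (-53)·43
So (-53)·43 ≡ 1 (mod 120), i.e. 43^(-1) ≡ -53 ≡ 67 (mod 120).
Check: 43 × 67 = 2881 ≡ 1 (mod 120)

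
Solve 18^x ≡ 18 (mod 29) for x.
1

Baby-step giant-step with step n = ⌈√29⌉ = 6.
Baby steps 18^j mod 29 (j:value) for j=0..5: 0:1, 1:18, 2:5, 3:3, 4:25, 5:15.
h = 18 is already in the table at j=1, so x = 1.
Check: 18^1 ≡ 18 (mod 29).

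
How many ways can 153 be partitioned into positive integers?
54770336324

p(n) counts ways to write n as a sum of positive integers (order ignored).
Euler's pentagonal recurrence: p(k) = p(k-1) + p(k-2) - p(k-5) - p(k-7) + p(k-12) + p(k-15) - ... (offsets j(3j∓1)/2, signs ++--, p(0)=1, p(<0)=0).
DP table for k = 0..152: p(0)=1, p(1)=1, p(2)=2, p(3)=3, p(4)=5, p(5)=7, p(6)=11, p(7)=15, p(8)=22, p(9)=30, p(10)=42, p(11)=56, p(12)=77, p(13)=101, p(14)=135, p(15)=176, p(16)=231, p(17)=297, p(18)=385, p(19)=490, p(20)=627, p(21)=792, p(22)=1002, p(23)=1255, p(24)=1575, p(25)=1958, p(26)=2436, p(27)=3010, p(28)=3718, p(29)=4565, p(30)=5604, p(31)=6842, p(32)=8349, p(33)=10143, p(34)=12310, p(35)=14883, p(36)=17977, p(37)=21637, p(38)=26015, p(39)=31185, p(40)=37338, p(41)=44583, p(42)=53174, p(43)=63261, p(44)=75175, p(45)=89134, p(46)=105558, p(47)=124754, p(48)=147273, p(49)=173525, p(50)=204226, p(51)=239943, p(52)=281589, p(53)=329931, p(54)=386155, p(55)=451276, p(56)=526823, p(57)=614154, p(58)=715220, p(59)=831820, p(60)=966467, p(61)=1121505, p(62)=1300156, p(63)=1505499, p(64)=1741630, p(65)=2012558, p(66)=2323520, p(67)=2679689, p(68)=3087735, p(69)=3554345, p(70)=4087968, p(71)=4697205, p(72)=5392783, p(73)=6185689, p(74)=7089500, p(75)=8118264, p(76)=9289091, p(77)=10619863, p(78)=12132164, p(79)=13848650, p(80)=15796476, p(81)=18004327, p(82)=20506255, p(83)=23338469, p(84)=26543660, p(85)=30167357, p(86)=34262962, p(87)=38887673, p(88)=44108109, p(89)=49995925, p(90)=56634173, p(91)=64112359, p(92)=72533807, p(93)=82010177, p(94)=92669720, p(95)=104651419, p(96)=118114304, p(97)=133230930, p(98)=150198136, p(99)=169229875, p(100)=190569292, p(101)=214481126, p(102)=241265379, p(103)=271248950, p(104)=304801365, p(105)=342325709, p(106)=384276336, p(107)=431149389, p(108)=483502844, p(109)=541946240, p(110)=607163746, p(111)=679903203, p(112)=761002156, p(113)=851376628, p(114)=952050665, p(115)=1064144451, p(116)=1188908248, p(117)=1327710076, p(118)=1482074143, p(119)=1653668665, p(120)=1844349560, p(121)=2056148051, p(122)=2291320912, p(123)=2552338241, p(124)=2841940500, p(125)=3163127352, p(126)=3519222692, p(127)=3913864295, p(128)=4351078600, p(129)=4835271870, p(130)=5371315400, p(131)=5964539504, p(132)=6620830889, p(133)=7346629512, p(134)=8149040695, p(135)=9035836076, p(136)=10015581680, p(137)=11097645016, p(138)=12292341831, p(139)=13610949895, p(140)=15065878135, p(141)=16670689208, p(142)=18440293320, p(143)=20390982757, p(144)=22540654445, p(145)=24908858009, p(146)=27517052599, p(147)=30388671978, p(148)=33549419497, p(149)=37027355200, p(150)=40853235313, p(151)=45060624582, p(152)=49686288421.
Final step: p(153) = p(152) + p(151) - p(148) - p(146) + p(141) + p(138) - p(131) - p(127) + p(118) + p(113) - p(102) - p(96) + p(83) + p(76) - p(61) - p(53) + p(36) + p(27) - p(8)
= 49686288421 + 45060624582 - 33549419497 - 27517052599 + 16670689208 + 12292341831 - 5964539504 - 3913864295 + 1482074143 + 851376628 - 241265379 - 118114304 + 23338469 + 9289091 - 1121505 - 329931 + 17977 + 3010 - 22
= 54770336324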